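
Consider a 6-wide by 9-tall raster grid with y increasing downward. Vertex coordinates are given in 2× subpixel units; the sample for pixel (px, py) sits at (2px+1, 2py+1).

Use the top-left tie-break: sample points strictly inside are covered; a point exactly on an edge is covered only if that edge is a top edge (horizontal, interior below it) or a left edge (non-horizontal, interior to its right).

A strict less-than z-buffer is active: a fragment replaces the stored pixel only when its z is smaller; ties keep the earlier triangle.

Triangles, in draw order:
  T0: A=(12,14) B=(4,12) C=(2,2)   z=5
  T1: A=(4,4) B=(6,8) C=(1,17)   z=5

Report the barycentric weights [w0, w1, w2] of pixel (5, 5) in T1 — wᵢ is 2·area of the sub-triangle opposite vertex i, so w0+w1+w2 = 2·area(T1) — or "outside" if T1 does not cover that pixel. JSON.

T0:
  2·area = 76
  edge (12, 14)→(4, 12): d=(-8,-2) top-left  bias=+0
  edge (4, 12)→(2, 2): d=(-2,-10) top-left  bias=+0
  edge (2, 2)→(12, 14): d=(10,12) right/bottom  bias=-1
    (1,2)@(3, 5): e=[54,4,18] → #
    (2,2)@(5, 5): e=[58,24,-6] → ·
    (1,3)@(3, 7): e=[38,0,38] → #  [on edge]
    (2,3)@(5, 7): e=[42,20,14] → #
    (3,3)@(7, 7): e=[46,40,-10] → ·
    (1,4)@(3, 9): e=[22,-4,58] → ·
    (2,4)@(5, 9): e=[26,16,34] → #
    (3,4)@(7, 9): e=[30,36,10] → #
    (4,4)@(9, 9): e=[34,56,-14] → ·
    (2,5)@(5, 11): e=[10,12,54] → #
    (4,5)@(9, 11): e=[18,52,6] → #
    (5,5)@(11, 11): e=[22,72,-18] → ·
    (2,8)@(5, 17): e=[-38,0,114] → ·  [on edge]
  covered (10 px):
    · · · · · ·
    · · · · · ·
    · # · · · ·
    · # # · · ·
    · · # # · ·
    · · # # # ·
    · · · · # #
    · · · · · ·
    · · · · · ·
T1:
  2·area = 38
  edge (4, 4)→(6, 8): d=(2,4) right/bottom  bias=-1
  edge (6, 8)→(1, 17): d=(-5,9) right/bottom  bias=-1
  edge (1, 17)→(4, 4): d=(3,-13) top-left  bias=+0
    (2,3)@(5, 7): e=[2,14,22] → #
    (3,3)@(7, 7): e=[-6,-4,48] → ·
    (1,4)@(3, 9): e=[14,22,2] → #
    (3,4)@(7, 9): e=[-2,-14,54] → ·
    (1,5)@(3, 11): e=[18,12,8] → #
    (2,5)@(5, 11): e=[10,-6,34] → ·
    (1,6)@(3, 13): e=[22,2,14] → #
    (2,6)@(5, 13): e=[14,-16,40] → ·
    (1,7)@(3, 15): e=[26,-8,20] → ·
    (0,8)@(1, 17): e=[38,0,0] → ·  [on edge]
  covered (5 px):
    · · · · · ·
    · · · · · ·
    · · · · · ·
    · · # · · ·
    · # # · · ·
    · # · · · ·
    · # · · · ·
    · · · · · ·
    · · · · · ·

Answer: "outside"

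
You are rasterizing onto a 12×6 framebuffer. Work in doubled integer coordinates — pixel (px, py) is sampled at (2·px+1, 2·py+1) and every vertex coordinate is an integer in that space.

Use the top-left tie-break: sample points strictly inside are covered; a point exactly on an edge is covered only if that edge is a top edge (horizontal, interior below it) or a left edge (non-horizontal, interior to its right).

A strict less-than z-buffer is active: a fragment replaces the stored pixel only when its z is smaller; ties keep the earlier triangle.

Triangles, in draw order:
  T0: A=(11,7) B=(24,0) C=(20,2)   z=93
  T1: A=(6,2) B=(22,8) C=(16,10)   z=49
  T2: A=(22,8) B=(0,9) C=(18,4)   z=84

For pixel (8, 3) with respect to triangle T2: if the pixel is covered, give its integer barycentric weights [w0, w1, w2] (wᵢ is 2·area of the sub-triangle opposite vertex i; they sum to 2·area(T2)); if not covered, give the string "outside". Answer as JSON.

T0:
  2·area = 2  (B↔C swapped to make it positive)
  edge (11, 7)→(20, 2): d=(9,-5) top-left  bias=+0
  edge (20, 2)→(24, 0): d=(4,-2) top-left  bias=+0
  edge (24, 0)→(11, 7): d=(-13,7) right/bottom  bias=-1
    (5,3)@(11, 7): e=[0,2,0] → .  [on edge]
  covered (0 px):
    . . . . . . . . . . . .
    . . . . . . . . . . . .
    . . . . . . . . . . . .
    . . . . . . . . . . . .
    . . . . . . . . . . . .
    . . . . . . . . . . . .
T1:
  2·area = 68
  edge (6, 2)→(22, 8): d=(16,6) right/bottom  bias=-1
  edge (22, 8)→(16, 10): d=(-6,2) right/bottom  bias=-1
  edge (16, 10)→(6, 2): d=(-10,-8) top-left  bias=+0
    (5,2)@(11, 5): e=[18,40,10] → X
    (6,2)@(13, 5): e=[6,36,26] → X
    (7,2)@(15, 5): e=[-6,32,42] → .
    (5,3)@(11, 7): e=[50,28,-10] → .
    (6,3)@(13, 7): e=[38,24,6] → X
    (7,3)@(15, 7): e=[26,20,22] → X
    (8,3)@(17, 7): e=[14,16,38] → X
    (9,3)@(19, 7): e=[2,12,54] → X
    (10,3)@(21, 7): e=[-10,8,70] → .
    (6,4)@(13, 9): e=[70,12,-14] → .
    (7,4)@(15, 9): e=[58,8,2] → X
    (9,4)@(19, 9): e=[34,0,34] → .  [on edge]
    (6,5)@(13, 11): e=[102,0,-34] → .  [on edge]
  covered (8 px):
    . . . . . . . . . . . .
    . . . . . . . . . . . .
    . . . . . X X . . . . .
    . . . . . . X X X X . .
    . . . . . . . X X . . .
    . . . . . . . . . . . .
T2:
  2·area = 92
  edge (22, 8)→(0, 9): d=(-22,1) right/bottom  bias=-1
  edge (0, 9)→(18, 4): d=(18,-5) top-left  bias=+0
  edge (18, 4)→(22, 8): d=(4,4) right/bottom  bias=-1
    (7,0)@(15, 1): e=[161,-69,0] → .  [on edge]
    (8,1)@(17, 3): e=[115,-23,0] → .  [on edge]
    (7,2)@(15, 5): e=[73,3,16] → X
    (8,2)@(17, 5): e=[71,13,8] → X
    (9,2)@(19, 5): e=[69,23,0] → .  [on edge]
    (4,3)@(9, 7): e=[35,9,48] → X
    (5,3)@(11, 7): e=[33,19,40] → X
    (6,3)@(13, 7): e=[31,29,32] → X
    (9,3)@(19, 7): e=[25,59,8] → X
    (10,3)@(21, 7): e=[23,69,0] → .  [on edge]
    (4,4)@(9, 9): e=[-9,45,56] → .
    (5,4)@(11, 9): e=[-11,55,48] → .
    (11,4)@(23, 9): e=[-23,115,0] → .  [on edge]
  covered (8 px):
    . . . . . . . . . . . .
    . . . . . . . . . . . .
    . . . . . . . X X . . .
    . . . . X X X X X X . .
    . . . . . . . . . . . .
    . . . . . . . . . . . .

Final: [49,16,27]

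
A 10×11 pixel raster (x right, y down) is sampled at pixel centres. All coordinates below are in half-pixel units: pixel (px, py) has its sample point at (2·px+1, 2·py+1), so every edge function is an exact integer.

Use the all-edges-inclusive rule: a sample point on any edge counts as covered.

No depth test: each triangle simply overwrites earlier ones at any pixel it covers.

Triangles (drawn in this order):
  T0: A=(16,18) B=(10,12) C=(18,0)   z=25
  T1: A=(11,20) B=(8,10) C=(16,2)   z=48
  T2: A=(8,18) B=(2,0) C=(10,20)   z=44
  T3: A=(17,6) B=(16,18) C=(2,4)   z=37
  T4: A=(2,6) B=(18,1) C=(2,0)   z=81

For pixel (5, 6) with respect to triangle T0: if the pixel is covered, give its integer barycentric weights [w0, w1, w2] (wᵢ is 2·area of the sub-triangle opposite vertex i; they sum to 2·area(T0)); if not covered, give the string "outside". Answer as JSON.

T0:
  2·area = 120
  edge (16, 18)→(10, 12): d=(-6,-6) inclusive
  edge (10, 12)→(18, 0): d=(8,-12) inclusive
  edge (18, 0)→(16, 18): d=(-2,18) inclusive
    (0,1)@(1, 3): e=[0,-180,300] → ·  [on edge]
    (8,1)@(17, 3): e=[96,12,12] → #
    (9,1)@(19, 3): e=[108,36,-24] → ·
    (1,2)@(3, 5): e=[0,-140,260] → ·  [on edge]
    (7,2)@(15, 5): e=[72,4,44] → #
    (9,2)@(19, 5): e=[96,52,-28] → ·
    (2,3)@(5, 7): e=[0,-100,220] → ·  [on edge]
    (7,3)@(15, 7): e=[60,20,40] → #
    (9,3)@(19, 7): e=[84,68,-32] → ·
    (3,4)@(7, 9): e=[0,-60,180] → ·  [on edge]
    (6,4)@(13, 9): e=[36,12,72] → #
    (8,4)@(17, 9): e=[60,60,0] → #  [on edge]
    (4,5)@(9, 11): e=[0,-20,140] → ·  [on edge]
    (5,6)@(11, 13): e=[0,20,100] → #  [on edge]
    (6,7)@(13, 15): e=[0,60,60] → #  [on edge]
    (7,8)@(15, 17): e=[0,100,20] → #  [on edge]
    (8,9)@(17, 19): e=[0,140,-20] → ·  [on edge]
    (9,10)@(19, 21): e=[0,180,-60] → ·  [on edge]
  covered (17 px):
    · · · · · · · · · ·
    · · · · · · · · # ·
    · · · · · · · # # ·
    · · · · · · · # # ·
    · · · · · · # # # ·
    · · · · · # # # · ·
    · · · · · # # # · ·
    · · · · · · # # · ·
    · · · · · · · # · ·
    · · · · · · · · · ·
    · · · · · · · · · ·
T1:
  2·area = 104
  edge (11, 20)→(8, 10): d=(-3,-10) inclusive
  edge (8, 10)→(16, 2): d=(8,-8) inclusive
  edge (16, 2)→(11, 20): d=(-5,18) inclusive
    (8,0)@(17, 1): e=[117,0,-13] → ·  [on edge]
    (7,1)@(15, 3): e=[91,0,13] → #  [on edge]
    (8,1)@(17, 3): e=[111,16,-23] → ·
    (6,2)@(13, 5): e=[65,0,39] → #  [on edge]
    (8,2)@(17, 5): e=[105,32,-33] → ·
    (5,3)@(11, 7): e=[39,0,65] → #  [on edge]
    (7,3)@(15, 7): e=[79,32,-7] → ·
    (4,4)@(9, 9): e=[13,0,91] → #  [on edge]
    (7,4)@(15, 9): e=[73,48,-17] → ·
    (3,5)@(7, 11): e=[-13,0,117] → ·  [on edge]
    (4,5)@(9, 11): e=[7,16,81] → #
    (7,5)@(15, 11): e=[67,64,-27] → ·
    (2,6)@(5, 13): e=[-39,0,143] → ·  [on edge]
    (1,7)@(3, 15): e=[-65,0,169] → ·  [on edge]
    (0,8)@(1, 17): e=[-91,0,195] → ·  [on edge]
  covered (16 px):
    · · · · · · · · · ·
    · · · · · · · # · ·
    · · · · · · # # · ·
    · · · · · # # · · ·
    · · · · # # # · · ·
    · · · · # # # · · ·
    · · · · # # · · · ·
    · · · · · # · · · ·
    · · · · · # · · · ·
    · · · · · # · · · ·
    · · · · · · · · · ·
T2:
  2·area = 24
  edge (8, 18)→(2, 0): d=(-6,-18) inclusive
  edge (2, 0)→(10, 20): d=(8,20) inclusive
  edge (10, 20)→(8, 18): d=(-2,-2) inclusive
    (1,1)@(3, 3): e=[0,4,20] → #  [on edge]
    (2,1)@(5, 3): e=[36,-36,24] → ·
    (1,2)@(3, 5): e=[-12,20,16] → ·
    (2,4)@(5, 9): e=[0,12,12] → #  [on edge]
    (3,4)@(7, 9): e=[36,-28,16] → ·
    (0,5)@(1, 11): e=[-84,108,0] → ·  [on edge]
    (2,5)@(5, 11): e=[-12,28,8] → ·
    (1,6)@(3, 13): e=[-60,84,0] → ·  [on edge]
    (3,6)@(7, 13): e=[12,4,8] → #
    (4,6)@(9, 13): e=[48,-36,12] → ·
    (2,7)@(5, 15): e=[-36,60,0] → ·  [on edge]
    (3,7)@(7, 15): e=[0,20,4] → #  [on edge]
    (3,8)@(7, 17): e=[-12,36,0] → ·  [on edge]
    (4,9)@(9, 19): e=[12,12,0] → #  [on edge]
    (4,10)@(9, 21): e=[0,28,-4] → ·  [on edge]
    (5,10)@(11, 21): e=[36,-12,0] → ·  [on edge]
  covered (5 px):
    · · · · · · · · · ·
    · # · · · · · · · ·
    · · · · · · · · · ·
    · · · · · · · · · ·
    · · # · · · · · · ·
    · · · · · · · · · ·
    · · · # · · · · · ·
    · · · # · · · · · ·
    · · · · · · · · · ·
    · · · · # · · · · ·
    · · · · · · · · · ·
T3:
  2·area = 182
  edge (17, 6)→(16, 18): d=(-1,12) inclusive
  edge (16, 18)→(2, 4): d=(-14,-14) inclusive
  edge (2, 4)→(17, 6): d=(15,2) inclusive
    (0,1)@(1, 3): e=[195,0,-13] → ·  [on edge]
    (1,2)@(3, 5): e=[169,0,13] → #  [on edge]
    (2,2)@(5, 5): e=[145,28,9] → #
    (3,2)@(7, 5): e=[121,56,5] → #
    (4,2)@(9, 5): e=[97,84,1] → #
    (5,2)@(11, 5): e=[73,112,-3] → ·
    (1,3)@(3, 7): e=[167,-28,43] → ·
    (2,3)@(5, 7): e=[143,0,39] → #  [on edge]
    (5,3)@(11, 7): e=[71,84,27] → #
    (6,3)@(13, 7): e=[47,112,23] → #
    (7,3)@(15, 7): e=[23,140,19] → #
    (8,3)@(17, 7): e=[-1,168,15] → ·
    (3,4)@(7, 9): e=[117,0,65] → #  [on edge]
    (4,5)@(9, 11): e=[91,0,91] → #  [on edge]
    (5,6)@(11, 13): e=[65,0,117] → #  [on edge]
    (6,7)@(13, 15): e=[39,0,143] → #  [on edge]
    (7,8)@(15, 17): e=[13,0,169] → #  [on edge]
    (8,9)@(17, 19): e=[-13,0,195] → ·  [on edge]
    (9,10)@(19, 21): e=[-39,0,221] → ·  [on edge]
  covered (25 px):
    · · · · · · · · · ·
    · · · · · · · · · ·
    · # # # # · · · · ·
    · · # # # # # # · ·
    · · · # # # # # · ·
    · · · · # # # # · ·
    · · · · · # # # · ·
    · · · · · · # # · ·
    · · · · · · · # · ·
    · · · · · · · · · ·
    · · · · · · · · · ·
T4:
  2·area = 96  (B↔C swapped to make it positive)
  edge (2, 6)→(2, 0): d=(0,-6) inclusive
  edge (2, 0)→(18, 1): d=(16,1) inclusive
  edge (18, 1)→(2, 6): d=(-16,5) inclusive
    (1,0)@(3, 1): e=[6,15,75] → #
    (2,0)@(5, 1): e=[18,13,65] → #
    (3,0)@(7, 1): e=[30,11,55] → #
    (4,0)@(9, 1): e=[42,9,45] → #
    (5,0)@(11, 1): e=[54,7,35] → #
    (6,0)@(13, 1): e=[66,5,25] → #
    (7,0)@(15, 1): e=[78,3,15] → #
    (8,0)@(17, 1): e=[90,1,5] → #
    (9,0)@(19, 1): e=[102,-1,-5] → ·
    (1,1)@(3, 3): e=[6,47,43] → #
    (6,1)@(13, 3): e=[66,37,-7] → ·
    (7,1)@(15, 3): e=[78,35,-17] → ·
  covered (15 px):
    · # # # # # # # # ·
    · # # # # # · · · ·
    · # # · · · · · · ·
    · · · · · · · · · ·
    · · · · · · · · · ·
    · · · · · · · · · ·
    · · · · · · · · · ·
    · · · · · · · · · ·
    · · · · · · · · · ·
    · · · · · · · · · ·
    · · · · · · · · · ·

Result: [20,100,0]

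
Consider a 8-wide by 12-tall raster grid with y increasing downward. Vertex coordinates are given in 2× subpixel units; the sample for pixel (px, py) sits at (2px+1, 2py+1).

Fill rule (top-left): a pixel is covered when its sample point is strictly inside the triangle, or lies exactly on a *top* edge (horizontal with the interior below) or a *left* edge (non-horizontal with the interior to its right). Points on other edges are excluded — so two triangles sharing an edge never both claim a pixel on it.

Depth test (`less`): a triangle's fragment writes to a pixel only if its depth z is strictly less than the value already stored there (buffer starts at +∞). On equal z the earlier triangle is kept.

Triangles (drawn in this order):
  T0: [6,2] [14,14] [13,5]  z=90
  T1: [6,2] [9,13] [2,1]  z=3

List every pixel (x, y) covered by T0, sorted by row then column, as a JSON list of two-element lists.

T0:
  2·area = 60  (B↔C swapped to make it positive)
  edge (6, 2)→(13, 5): d=(7,3) right/bottom  bias=-1
  edge (13, 5)→(14, 14): d=(1,9) right/bottom  bias=-1
  edge (14, 14)→(6, 2): d=(-8,-12) top-left  bias=+0
    (3,1)@(7, 3): e=[4,52,4] → X
    (4,1)@(9, 3): e=[-2,34,28] → .
    (3,2)@(7, 5): e=[18,54,-12] → .
    (4,2)@(9, 5): e=[12,36,12] → X
    (5,2)@(11, 5): e=[6,18,36] → X
    (6,2)@(13, 5): e=[0,0,60] → .  [on edge]
    (4,3)@(9, 7): e=[26,38,-4] → .
    (5,3)@(11, 7): e=[20,20,20] → X
    (6,3)@(13, 7): e=[14,2,44] → X
    (7,3)@(15, 7): e=[8,-16,68] → .
    (5,4)@(11, 9): e=[34,22,4] → X
    (7,4)@(15, 9): e=[22,-14,52] → .
    (7,11)@(15, 23): e=[120,0,-60] → .  [on edge]
  covered (8 px):
    . . . . . . . .
    . . . X . . . .
    . . . . X X . .
    . . . . . X X .
    . . . . . X X .
    . . . . . . X .
    . . . . . . . .
    . . . . . . . .
    . . . . . . . .
    . . . . . . . .
    . . . . . . . .
    . . . . . . . .
T1:
  2·area = 41
  edge (6, 2)→(9, 13): d=(3,11) right/bottom  bias=-1
  edge (9, 13)→(2, 1): d=(-7,-12) top-left  bias=+0
  edge (2, 1)→(6, 2): d=(4,1) right/bottom  bias=-1
    (2,1)@(5, 3): e=[14,22,5] → X
    (3,1)@(7, 3): e=[-8,46,3] → .
    (2,2)@(5, 5): e=[20,8,13] → X
    (3,2)@(7, 5): e=[-2,32,11] → .
    (2,3)@(5, 7): e=[26,-6,21] → .
    (3,3)@(7, 7): e=[4,18,19] → X
    (4,3)@(9, 7): e=[-18,42,17] → .
    (3,4)@(7, 9): e=[10,4,27] → X
    (4,4)@(9, 9): e=[-12,28,25] → .
    (3,5)@(7, 11): e=[16,-10,35] → .
    (4,6)@(9, 13): e=[0,0,41] → .  [on edge]
  covered (4 px):
    . . . . . . . .
    . . X . . . . .
    . . X . . . . .
    . . . X . . . .
    . . . X . . . .
    . . . . . . . .
    . . . . . . . .
    . . . . . . . .
    . . . . . . . .
    . . . . . . . .
    . . . . . . . .
    . . . . . . . .

Result: [[3,1],[4,2],[5,2],[5,3],[6,3],[5,4],[6,4],[6,5]]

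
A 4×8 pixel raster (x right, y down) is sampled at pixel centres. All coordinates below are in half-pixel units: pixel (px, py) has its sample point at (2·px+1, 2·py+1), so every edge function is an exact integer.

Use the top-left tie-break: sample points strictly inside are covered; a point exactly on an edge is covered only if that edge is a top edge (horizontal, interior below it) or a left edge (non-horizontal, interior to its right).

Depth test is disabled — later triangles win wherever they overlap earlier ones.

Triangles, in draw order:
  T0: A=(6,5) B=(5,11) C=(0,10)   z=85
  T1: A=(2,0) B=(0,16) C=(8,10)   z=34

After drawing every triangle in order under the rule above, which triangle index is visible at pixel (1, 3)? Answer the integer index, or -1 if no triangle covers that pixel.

T0:
  2·area = 31
  edge (6, 5)→(5, 11): d=(-1,6) right/bottom  bias=-1
  edge (5, 11)→(0, 10): d=(-5,-1) top-left  bias=+0
  edge (0, 10)→(6, 5): d=(6,-5) top-left  bias=+0
    (2,3)@(5, 7): e=[4,20,7] → #
    (3,3)@(7, 7): e=[-8,22,17] → ·
    (1,4)@(3, 9): e=[14,8,9] → #
    (3,4)@(7, 9): e=[-10,12,29] → ·
    (1,5)@(3, 11): e=[12,-2,21] → ·
    (2,5)@(5, 11): e=[0,0,31] → ·  [on edge]
  covered (3 px):
    · · · ·
    · · · ·
    · · · ·
    · · # ·
    · # # ·
    · · · ·
    · · · ·
    · · · ·
T1:
  2·area = 116  (B↔C swapped to make it positive)
  edge (2, 0)→(8, 10): d=(6,10) right/bottom  bias=-1
  edge (8, 10)→(0, 16): d=(-8,6) right/bottom  bias=-1
  edge (0, 16)→(2, 0): d=(2,-16) top-left  bias=+0
    (1,1)@(3, 3): e=[8,86,22] → #
    (2,1)@(5, 3): e=[-12,74,54] → ·
    (1,2)@(3, 5): e=[20,70,26] → #
    (2,2)@(5, 5): e=[0,58,58] → ·  [on edge]
    (1,3)@(3, 7): e=[32,54,30] → #
    (2,3)@(5, 7): e=[12,42,62] → #
    (3,3)@(7, 7): e=[-8,30,94] → ·
    (0,4)@(1, 9): e=[64,50,2] → #
    (3,4)@(7, 9): e=[4,14,98] → #
    (0,5)@(1, 11): e=[76,34,6] → #
    (3,5)@(7, 11): e=[16,-2,102] → ·
    (0,6)@(1, 13): e=[88,18,10] → #
  covered (14 px):
    · · · ·
    · # · ·
    · # · ·
    · # # ·
    # # # #
    # # # ·
    # # · ·
    # · · ·

Z-buffer (winner per pixel, '.' = empty):
  . . . .
  . 1 . .
  . 1 . .
  . 1 1 .
  1 1 1 1
  1 1 1 .
  1 1 . .
  1 . . .

Result: 1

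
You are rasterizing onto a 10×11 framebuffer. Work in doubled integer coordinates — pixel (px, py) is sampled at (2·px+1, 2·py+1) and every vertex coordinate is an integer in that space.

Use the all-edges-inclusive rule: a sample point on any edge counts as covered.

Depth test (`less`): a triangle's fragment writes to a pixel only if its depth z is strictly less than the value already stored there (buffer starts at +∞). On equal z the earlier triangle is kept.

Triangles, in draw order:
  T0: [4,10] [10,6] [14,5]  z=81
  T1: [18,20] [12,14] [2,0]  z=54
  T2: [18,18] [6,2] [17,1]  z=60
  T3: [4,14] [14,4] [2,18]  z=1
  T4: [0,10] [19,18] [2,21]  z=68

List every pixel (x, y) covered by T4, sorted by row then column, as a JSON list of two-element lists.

T0:
  2·area = 10
  edge (4, 10)→(10, 6): d=(6,-4) inclusive
  edge (10, 6)→(14, 5): d=(4,-1) inclusive
  edge (14, 5)→(4, 10): d=(-10,5) inclusive
    (4,3)@(9, 7): e=[2,3,5] → █
    (5,3)@(11, 7): e=[10,5,-5] → ·
    (4,4)@(9, 9): e=[14,11,-15] → ·
  covered (1 px):
    · · · · · · · · · ·
    · · · · · · · · · ·
    · · · · · · · · · ·
    · · · · █ · · · · ·
    · · · · · · · · · ·
    · · · · · · · · · ·
    · · · · · · · · · ·
    · · · · · · · · · ·
    · · · · · · · · · ·
    · · · · · · · · · ·
    · · · · · · · · · ·
T1:
  2·area = 24
  edge (18, 20)→(12, 14): d=(-6,-6) inclusive
  edge (12, 14)→(2, 0): d=(-10,-14) inclusive
  edge (2, 0)→(18, 20): d=(16,20) inclusive
    (0,1)@(1, 3): e=[0,-44,68] → ·  [on edge]
    (1,2)@(3, 5): e=[0,-36,60] → ·  [on edge]
    (2,3)@(5, 7): e=[0,-28,52] → ·  [on edge]
    (3,3)@(7, 7): e=[12,0,12] → █  [on edge]
    (4,3)@(9, 7): e=[24,28,-28] → ·
    (3,4)@(7, 9): e=[0,-20,44] → ·  [on edge]
    (4,4)@(9, 9): e=[12,8,4] → █
    (5,4)@(11, 9): e=[24,36,-36] → ·
    (4,5)@(9, 11): e=[0,-12,36] → ·  [on edge]
    (5,6)@(11, 13): e=[0,-4,28] → ·  [on edge]
    (6,7)@(13, 15): e=[0,4,20] → █  [on edge]
    (7,7)@(15, 15): e=[12,32,-20] → ·
    (7,8)@(15, 17): e=[0,12,12] → █  [on edge]
    (8,9)@(17, 19): e=[0,20,4] → █  [on edge]
    (8,10)@(17, 21): e=[-12,0,36] → ·  [on edge]
    (9,10)@(19, 21): e=[0,28,-4] → ·  [on edge]
  covered (5 px):
    · · · · · · · · · ·
    · · · · · · · · · ·
    · · · · · · · · · ·
    · · · █ · · · · · ·
    · · · · █ · · · · ·
    · · · · · · · · · ·
    · · · · · · · · · ·
    · · · · · · █ · · ·
    · · · · · · · █ · ·
    · · · · · · · · █ ·
    · · · · · · · · · ·
T2:
  2·area = 188
  edge (18, 18)→(6, 2): d=(-12,-16) inclusive
  edge (6, 2)→(17, 1): d=(11,-1) inclusive
  edge (17, 1)→(18, 18): d=(1,17) inclusive
    (8,0)@(17, 1): e=[188,0,0] → █  [on edge]
    (9,0)@(19, 1): e=[220,2,-34] → ·
    (3,1)@(7, 3): e=[4,12,172] → █
    (4,1)@(9, 3): e=[36,14,138] → █
    (5,1)@(11, 3): e=[68,16,104] → █
    (6,1)@(13, 3): e=[100,18,70] → █
    (7,1)@(15, 3): e=[132,20,36] → █
    (9,1)@(19, 3): e=[196,24,-32] → ·
    (3,2)@(7, 5): e=[-20,34,174] → ·
    (4,2)@(9, 5): e=[12,36,140] → █
    (9,2)@(19, 5): e=[172,46,-30] → ·
    (4,3)@(9, 7): e=[-12,58,142] → ·
  covered (25 px):
    · · · · · · · · █ ·
    · · · █ █ █ █ █ █ ·
    · · · · █ █ █ █ █ ·
    · · · · · █ █ █ █ ·
    · · · · · · █ █ █ ·
    · · · · · · █ █ █ ·
    · · · · · · · █ █ ·
    · · · · · · · · █ ·
    · · · · · · · · · ·
    · · · · · · · · · ·
    · · · · · · · · · ·
T3:
  2·area = 20
  edge (4, 14)→(14, 4): d=(10,-10) inclusive
  edge (14, 4)→(2, 18): d=(-12,14) inclusive
  edge (2, 18)→(4, 14): d=(2,-4) inclusive
    (8,0)@(17, 1): e=[0,-6,26] → ·  [on edge]
    (7,1)@(15, 3): e=[0,-2,22] → ·  [on edge]
    (6,2)@(13, 5): e=[0,2,18] → █  [on edge]
    (7,2)@(15, 5): e=[20,-26,26] → ·
    (5,3)@(11, 7): e=[0,6,14] → █  [on edge]
    (6,3)@(13, 7): e=[20,-22,22] → ·
    (4,4)@(9, 9): e=[0,10,10] → █  [on edge]
    (5,4)@(11, 9): e=[20,-18,18] → ·
    (3,5)@(7, 11): e=[0,14,6] → █  [on edge]
    (4,5)@(9, 11): e=[20,-14,14] → ·
    (2,6)@(5, 13): e=[0,18,2] → █  [on edge]
    (3,6)@(7, 13): e=[20,-10,10] → ·
    (1,7)@(3, 15): e=[0,22,-2] → ·  [on edge]
    (0,8)@(1, 17): e=[0,26,-6] → ·  [on edge]
  covered (5 px):
    · · · · · · · · · ·
    · · · · · · · · · ·
    · · · · · · █ · · ·
    · · · · · █ · · · ·
    · · · · █ · · · · ·
    · · · █ · · · · · ·
    · · █ · · · · · · ·
    · · · · · · · · · ·
    · · · · · · · · · ·
    · · · · · · · · · ·
    · · · · · · · · · ·
T4:
  2·area = 193
  edge (0, 10)→(19, 18): d=(19,8) inclusive
  edge (19, 18)→(2, 21): d=(-17,3) inclusive
  edge (2, 21)→(0, 10): d=(-2,-11) inclusive
    (0,5)@(1, 11): e=[11,173,9] → █
    (1,5)@(3, 11): e=[-5,167,31] → ·
    (0,6)@(1, 13): e=[49,139,5] → █
    (1,6)@(3, 13): e=[33,133,27] → █
    (2,6)@(5, 13): e=[17,127,49] → █
    (3,6)@(7, 13): e=[1,121,71] → █
    (4,6)@(9, 13): e=[-15,115,93] → ·
    (0,7)@(1, 15): e=[87,105,1] → █
    (4,7)@(9, 15): e=[23,81,89] → █
    (5,7)@(11, 15): e=[7,75,111] → █
    (6,7)@(13, 15): e=[-9,69,133] → ·
    (0,8)@(1, 17): e=[125,71,-3] → ·
  covered (24 px):
    · · · · · · · · · ·
    · · · · · · · · · ·
    · · · · · · · · · ·
    · · · · · · · · · ·
    · · · · · · · · · ·
    █ · · · · · · · · ·
    █ █ █ █ · · · · · ·
    █ █ █ █ █ █ · · · ·
    · █ █ █ █ █ █ █ · ·
    · █ █ █ █ █ █ · · ·
    · · · · · · · · · ·

Answer: [[0,5],[0,6],[1,6],[2,6],[3,6],[0,7],[1,7],[2,7],[3,7],[4,7],[5,7],[1,8],[2,8],[3,8],[4,8],[5,8],[6,8],[7,8],[1,9],[2,9],[3,9],[4,9],[5,9],[6,9]]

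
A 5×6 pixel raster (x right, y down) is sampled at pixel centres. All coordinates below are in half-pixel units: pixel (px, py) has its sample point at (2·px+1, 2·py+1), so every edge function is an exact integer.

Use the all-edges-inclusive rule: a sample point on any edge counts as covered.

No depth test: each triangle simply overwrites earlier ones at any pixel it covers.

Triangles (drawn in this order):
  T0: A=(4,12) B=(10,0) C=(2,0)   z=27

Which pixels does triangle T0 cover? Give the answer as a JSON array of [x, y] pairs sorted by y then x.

T0:
  2·area = 96  (B↔C swapped to make it positive)
  edge (4, 12)→(2, 0): d=(-2,-12) inclusive
  edge (2, 0)→(10, 0): d=(8,0) inclusive
  edge (10, 0)→(4, 12): d=(-6,12) inclusive
    (1,0)@(3, 1): e=[10,8,78] → █
    (2,0)@(5, 1): e=[34,8,54] → █
    (3,0)@(7, 1): e=[58,8,30] → █
    (4,0)@(9, 1): e=[82,8,6] → █
    (1,1)@(3, 3): e=[6,24,66] → █
    (4,1)@(9, 3): e=[78,24,-6] → ·
    (1,2)@(3, 5): e=[2,40,54] → █
    (4,2)@(9, 5): e=[74,40,-18] → ·
    (1,3)@(3, 7): e=[-2,56,42] → ·
    (2,3)@(5, 7): e=[22,56,18] → █
    (3,3)@(7, 7): e=[46,56,-6] → ·
    (2,4)@(5, 9): e=[18,72,6] → █
  covered (12 px):
    · █ █ █ █
    · █ █ █ ·
    · █ █ █ ·
    · · █ · ·
    · · █ · ·
    · · · · ·

Answer: [[1,0],[2,0],[3,0],[4,0],[1,1],[2,1],[3,1],[1,2],[2,2],[3,2],[2,3],[2,4]]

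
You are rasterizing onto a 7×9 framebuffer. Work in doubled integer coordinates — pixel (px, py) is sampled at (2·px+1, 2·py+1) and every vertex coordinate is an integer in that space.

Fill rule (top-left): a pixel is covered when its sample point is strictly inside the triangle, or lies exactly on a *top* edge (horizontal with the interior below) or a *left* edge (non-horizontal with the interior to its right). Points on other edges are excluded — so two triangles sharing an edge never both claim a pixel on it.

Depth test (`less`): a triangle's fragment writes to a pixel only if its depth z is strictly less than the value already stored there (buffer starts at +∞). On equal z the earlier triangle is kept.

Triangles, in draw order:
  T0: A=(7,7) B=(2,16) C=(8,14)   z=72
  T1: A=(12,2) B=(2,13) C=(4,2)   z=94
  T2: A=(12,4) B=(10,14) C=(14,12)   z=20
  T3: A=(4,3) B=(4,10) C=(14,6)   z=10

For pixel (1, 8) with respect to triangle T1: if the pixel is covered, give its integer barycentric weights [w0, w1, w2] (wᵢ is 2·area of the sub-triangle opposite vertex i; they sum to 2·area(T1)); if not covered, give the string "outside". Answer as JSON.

T0:
  2·area = 44  (B↔C swapped to make it positive)
  edge (7, 7)→(8, 14): d=(1,7) right/bottom  bias=-1
  edge (8, 14)→(2, 16): d=(-6,2) right/bottom  bias=-1
  edge (2, 16)→(7, 7): d=(5,-9) top-left  bias=+0
    (3,3)@(7, 7): e=[0,44,0] → ·  [on edge]
    (3,4)@(7, 9): e=[2,32,10] → #
    (4,4)@(9, 9): e=[-12,28,28] → ·
    (2,5)@(5, 11): e=[18,24,2] → #
    (4,5)@(9, 11): e=[-10,16,38] → ·
    (2,6)@(5, 13): e=[20,12,12] → #
    (4,6)@(9, 13): e=[-8,4,48] → ·
    (5,6)@(11, 13): e=[-22,0,66] → ·  [on edge]
    (1,7)@(3, 15): e=[36,4,4] → #
    (2,7)@(5, 15): e=[22,0,22] → ·  [on edge]
    (3,7)@(7, 15): e=[8,-4,40] → ·
    (1,8)@(3, 17): e=[38,-8,14] → ·
  covered (6 px):
    · · · · · · ·
    · · · · · · ·
    · · · · · · ·
    · · · · · · ·
    · · · # · · ·
    · · # # · · ·
    · · # # · · ·
    · # · · · · ·
    · · · · · · ·
T1:
  2·area = 88
  edge (12, 2)→(2, 13): d=(-10,11) right/bottom  bias=-1
  edge (2, 13)→(4, 2): d=(2,-11) top-left  bias=+0
  edge (4, 2)→(12, 2): d=(8,0) top-left  bias=+0
    (2,1)@(5, 3): e=[67,13,8] → #
    (3,1)@(7, 3): e=[45,35,8] → #
    (4,1)@(9, 3): e=[23,57,8] → #
    (5,1)@(11, 3): e=[1,79,8] → #
    (6,1)@(13, 3): e=[-21,101,8] → ·
    (2,2)@(5, 5): e=[47,17,24] → #
    (5,2)@(11, 5): e=[-19,83,24] → ·
    (2,3)@(5, 7): e=[27,21,40] → #
    (4,3)@(9, 7): e=[-17,65,40] → ·
    (1,4)@(3, 9): e=[29,3,56] → #
    (3,4)@(7, 9): e=[-15,47,56] → ·
    (1,5)@(3, 11): e=[9,7,72] → #
  covered (12 px):
    · · · · · · ·
    · · # # # # ·
    · · # # # · ·
    · · # # · · ·
    · # # · · · ·
    · # · · · · ·
    · · · · · · ·
    · · · · · · ·
    · · · · · · ·
T2:
  2·area = 36  (B↔C swapped to make it positive)
  edge (12, 4)→(14, 12): d=(2,8) right/bottom  bias=-1
  edge (14, 12)→(10, 14): d=(-4,2) right/bottom  bias=-1
  edge (10, 14)→(12, 4): d=(2,-10) top-left  bias=+0
    (5,4)@(11, 9): e=[18,18,0] → #  [on edge]
    (6,4)@(13, 9): e=[2,14,20] → #
    (5,5)@(11, 11): e=[22,10,4] → #
    (5,6)@(11, 13): e=[26,2,8] → #
    (6,6)@(13, 13): e=[10,-2,28] → ·
    (5,7)@(11, 15): e=[30,-6,12] → ·
  covered (5 px):
    · · · · · · ·
    · · · · · · ·
    · · · · · · ·
    · · · · · · ·
    · · · · · # #
    · · · · · # #
    · · · · · # ·
    · · · · · · ·
    · · · · · · ·
T3:
  2·area = 70  (B↔C swapped to make it positive)
  edge (4, 3)→(14, 6): d=(10,3) right/bottom  bias=-1
  edge (14, 6)→(4, 10): d=(-10,4) right/bottom  bias=-1
  edge (4, 10)→(4, 3): d=(0,-7) top-left  bias=+0
    (2,2)@(5, 5): e=[17,46,7] → #
    (3,2)@(7, 5): e=[11,38,21] → #
    (4,2)@(9, 5): e=[5,30,35] → #
    (5,2)@(11, 5): e=[-1,22,49] → ·
    (2,3)@(5, 7): e=[37,26,7] → #
    (5,3)@(11, 7): e=[19,2,49] → #
    (6,3)@(13, 7): e=[13,-6,63] → ·
    (2,4)@(5, 9): e=[57,6,7] → #
    (3,4)@(7, 9): e=[51,-2,21] → ·
    (4,4)@(9, 9): e=[45,-10,35] → ·
    (5,4)@(11, 9): e=[39,-18,49] → ·
    (2,5)@(5, 11): e=[77,-14,7] → ·
  covered (8 px):
    · · · · · · ·
    · · · · · · ·
    · · # # # · ·
    · · # # # # ·
    · · # · · · ·
    · · · · · · ·
    · · · · · · ·
    · · · · · · ·
    · · · · · · ·

Answer: "outside"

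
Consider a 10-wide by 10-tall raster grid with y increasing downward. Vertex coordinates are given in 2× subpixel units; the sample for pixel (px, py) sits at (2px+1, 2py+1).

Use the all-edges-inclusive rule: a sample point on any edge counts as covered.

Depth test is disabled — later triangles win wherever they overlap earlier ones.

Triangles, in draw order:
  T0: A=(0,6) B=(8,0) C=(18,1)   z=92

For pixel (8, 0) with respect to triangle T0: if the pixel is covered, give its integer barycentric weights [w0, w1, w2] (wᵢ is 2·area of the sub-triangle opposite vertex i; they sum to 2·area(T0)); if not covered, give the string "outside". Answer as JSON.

T0:
  2·area = 68
  edge (0, 6)→(8, 0): d=(8,-6) inclusive
  edge (8, 0)→(18, 1): d=(10,1) inclusive
  edge (18, 1)→(0, 6): d=(-18,5) inclusive
    (3,0)@(7, 1): e=[2,11,55] → █
    (4,0)@(9, 1): e=[14,9,45] → █
    (5,0)@(11, 1): e=[26,7,35] → █
    (6,0)@(13, 1): e=[38,5,25] → █
    (7,0)@(15, 1): e=[50,3,15] → █
    (8,0)@(17, 1): e=[62,1,5] → █
    (9,0)@(19, 1): e=[74,-1,-5] → ·
    (2,1)@(5, 3): e=[6,33,29] → █
    (5,1)@(11, 3): e=[42,27,-1] → ·
    (6,1)@(13, 3): e=[54,25,-11] → ·
    (7,1)@(15, 3): e=[66,23,-21] → ·
    (8,1)@(17, 3): e=[78,21,-31] → ·
  covered (10 px):
    · · · █ █ █ █ █ █ ·
    · · █ █ █ · · · · ·
    · █ · · · · · · · ·
    · · · · · · · · · ·
    · · · · · · · · · ·
    · · · · · · · · · ·
    · · · · · · · · · ·
    · · · · · · · · · ·
    · · · · · · · · · ·
    · · · · · · · · · ·

Result: [1,5,62]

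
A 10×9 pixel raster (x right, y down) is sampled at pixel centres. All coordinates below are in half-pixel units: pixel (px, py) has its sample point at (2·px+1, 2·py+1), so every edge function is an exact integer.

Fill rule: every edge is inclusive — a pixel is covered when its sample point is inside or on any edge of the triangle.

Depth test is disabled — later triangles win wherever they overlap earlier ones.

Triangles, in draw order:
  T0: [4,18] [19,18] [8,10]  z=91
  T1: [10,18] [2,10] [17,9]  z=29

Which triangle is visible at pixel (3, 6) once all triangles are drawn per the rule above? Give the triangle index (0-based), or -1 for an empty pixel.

T0:
  2·area = 120  (B↔C swapped to make it positive)
  edge (4, 18)→(8, 10): d=(4,-8) inclusive
  edge (8, 10)→(19, 18): d=(11,8) inclusive
  edge (19, 18)→(4, 18): d=(-15,0) inclusive
    (4,5)@(9, 11): e=[12,3,105] → #
    (5,5)@(11, 11): e=[28,-13,105] → ·
    (3,6)@(7, 13): e=[4,41,75] → #
    (5,6)@(11, 13): e=[36,9,75] → #
    (6,6)@(13, 13): e=[52,-7,75] → ·
    (3,7)@(7, 15): e=[12,63,45] → #
    (6,7)@(13, 15): e=[60,15,45] → #
    (7,7)@(15, 15): e=[76,-1,45] → ·
    (2,8)@(5, 17): e=[4,101,15] → #
    (7,8)@(15, 17): e=[84,21,15] → #
    (8,8)@(17, 17): e=[100,5,15] → #
    (9,8)@(19, 17): e=[116,-11,15] → ·
  covered (15 px):
    · · · · · · · · · ·
    · · · · · · · · · ·
    · · · · · · · · · ·
    · · · · · · · · · ·
    · · · · · · · · · ·
    · · · · # · · · · ·
    · · · # # # · · · ·
    · · · # # # # · · ·
    · · # # # # # # # ·
T1:
  2·area = 128
  edge (10, 18)→(2, 10): d=(-8,-8) inclusive
  edge (2, 10)→(17, 9): d=(15,-1) inclusive
  edge (17, 9)→(10, 18): d=(-7,9) inclusive
    (0,4)@(1, 9): e=[0,-16,144] → ·  [on edge]
    (8,4)@(17, 9): e=[128,0,0] → #  [on edge]
    (9,4)@(19, 9): e=[144,2,-18] → ·
    (1,5)@(3, 11): e=[0,16,112] → #  [on edge]
    (2,5)@(5, 11): e=[16,18,94] → #
    (3,5)@(7, 11): e=[32,20,76] → #
    (4,5)@(9, 11): e=[48,22,58] → #
    (5,5)@(11, 11): e=[64,24,40] → #
    (6,5)@(13, 11): e=[80,26,22] → #
    (7,5)@(15, 11): e=[96,28,4] → #
    (8,5)@(17, 11): e=[112,30,-14] → ·
    (1,6)@(3, 13): e=[-16,46,98] → ·
    (2,6)@(5, 13): e=[0,48,80] → #  [on edge]
    (3,7)@(7, 15): e=[0,80,48] → #  [on edge]
    (4,8)@(9, 17): e=[0,112,16] → #  [on edge]
  covered (17 px):
    · · · · · · · · · ·
    · · · · · · · · · ·
    · · · · · · · · · ·
    · · · · · · · · · ·
    · · · · · · · · # ·
    · # # # # # # # · ·
    · · # # # # # · · ·
    · · · # # # · · · ·
    · · · · # · · · · ·

Z-buffer (winner per pixel, '.' = empty):
  . . . . . . . . . .
  . . . . . . . . . .
  . . . . . . . . . .
  . . . . . . . . . .
  . . . . . . . . 1 .
  . 1 1 1 1 1 1 1 . .
  . . 1 1 1 1 1 . . .
  . . . 1 1 1 0 . . .
  . . 0 0 1 0 0 0 0 .

Result: 1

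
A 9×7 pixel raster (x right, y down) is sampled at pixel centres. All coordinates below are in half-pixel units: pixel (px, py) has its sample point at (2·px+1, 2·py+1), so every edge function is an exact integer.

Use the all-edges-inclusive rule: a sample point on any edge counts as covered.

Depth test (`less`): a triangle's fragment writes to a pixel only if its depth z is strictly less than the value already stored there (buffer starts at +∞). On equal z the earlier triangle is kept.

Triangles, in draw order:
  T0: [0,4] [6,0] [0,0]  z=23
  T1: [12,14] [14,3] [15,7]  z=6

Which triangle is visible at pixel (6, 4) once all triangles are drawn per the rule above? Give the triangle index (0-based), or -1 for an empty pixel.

T0:
  2·area = 24  (B↔C swapped to make it positive)
  edge (0, 4)→(0, 0): d=(0,-4) inclusive
  edge (0, 0)→(6, 0): d=(6,0) inclusive
  edge (6, 0)→(0, 4): d=(-6,4) inclusive
    (0,0)@(1, 1): e=[4,6,14] → X
    (1,0)@(3, 1): e=[12,6,6] → X
    (2,0)@(5, 1): e=[20,6,-2] → .
    (0,1)@(1, 3): e=[4,18,2] → X
    (1,1)@(3, 3): e=[12,18,-6] → .
    (0,2)@(1, 5): e=[4,30,-10] → .
  covered (3 px):
    X X . . . . . . .
    X . . . . . . . .
    . . . . . . . . .
    . . . . . . . . .
    . . . . . . . . .
    . . . . . . . . .
    . . . . . . . . .
T1:
  2·area = 19
  edge (12, 14)→(14, 3): d=(2,-11) inclusive
  edge (14, 3)→(15, 7): d=(1,4) inclusive
  edge (15, 7)→(12, 14): d=(-3,7) inclusive
    (7,3)@(15, 7): e=[19,0,0] → X  [on edge]
    (8,3)@(17, 7): e=[41,-8,-14] → .
    (6,4)@(13, 9): e=[1,10,8] → X
    (7,4)@(15, 9): e=[23,2,-6] → .
    (6,5)@(13, 11): e=[5,12,2] → X
    (7,5)@(15, 11): e=[27,4,-12] → .
    (6,6)@(13, 13): e=[9,14,-4] → .
  covered (3 px):
    . . . . . . . . .
    . . . . . . . . .
    . . . . . . . . .
    . . . . . . . X .
    . . . . . . X . .
    . . . . . . X . .
    . . . . . . . . .

Z-buffer (winner per pixel, '.' = empty):
  0 0 . . . . . . .
  0 . . . . . . . .
  . . . . . . . . .
  . . . . . . . 1 .
  . . . . . . 1 . .
  . . . . . . 1 . .
  . . . . . . . . .

Final: 1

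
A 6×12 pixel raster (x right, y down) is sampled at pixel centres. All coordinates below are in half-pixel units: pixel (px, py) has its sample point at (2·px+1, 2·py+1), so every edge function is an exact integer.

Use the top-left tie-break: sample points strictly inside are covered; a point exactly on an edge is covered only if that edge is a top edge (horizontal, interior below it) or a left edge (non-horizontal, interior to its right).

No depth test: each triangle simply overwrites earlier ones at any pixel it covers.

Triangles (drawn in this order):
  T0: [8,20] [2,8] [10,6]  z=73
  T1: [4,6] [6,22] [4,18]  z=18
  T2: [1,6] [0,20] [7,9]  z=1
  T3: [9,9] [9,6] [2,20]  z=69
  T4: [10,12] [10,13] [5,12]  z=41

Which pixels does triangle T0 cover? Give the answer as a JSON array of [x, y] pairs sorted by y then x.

T0:
  2·area = 108
  edge (8, 20)→(2, 8): d=(-6,-12) top-left  bias=+0
  edge (2, 8)→(10, 6): d=(8,-2) top-left  bias=+0
  edge (10, 6)→(8, 20): d=(-2,14) right/bottom  bias=-1
    (3,3)@(7, 7): e=[66,2,40] → #
    (4,3)@(9, 7): e=[90,6,12] → #
    (5,3)@(11, 7): e=[114,10,-16] → ·
    (1,4)@(3, 9): e=[6,10,92] → #
    (2,4)@(5, 9): e=[30,14,64] → #
    (5,4)@(11, 9): e=[102,26,-20] → ·
    (1,5)@(3, 11): e=[-6,26,88] → ·
    (2,5)@(5, 11): e=[18,30,60] → #
    (5,5)@(11, 11): e=[90,42,-24] → ·
    (2,6)@(5, 13): e=[6,46,56] → #
    (4,6)@(9, 13): e=[54,54,0] → ·  [on edge]
    (2,7)@(5, 15): e=[-6,62,52] → ·
  covered (13 px):
    · · · · · ·
    · · · · · ·
    · · · · · ·
    · · · # # ·
    · # # # # ·
    · · # # # ·
    · · # # · ·
    · · · # · ·
    · · · # · ·
    · · · · · ·
    · · · · · ·
    · · · · · ·
T1:
  2·area = 24
  edge (4, 6)→(6, 22): d=(2,16) right/bottom  bias=-1
  edge (6, 22)→(4, 18): d=(-2,-4) top-left  bias=+0
  edge (4, 18)→(4, 6): d=(0,-12) top-left  bias=+0
    (2,7)@(5, 15): e=[2,10,12] → #
    (3,7)@(7, 15): e=[-30,18,36] → ·
    (2,8)@(5, 17): e=[6,6,12] → #
    (3,8)@(7, 17): e=[-26,14,36] → ·
    (2,9)@(5, 19): e=[10,2,12] → #
    (3,9)@(7, 19): e=[-22,10,36] → ·
    (2,10)@(5, 21): e=[14,-2,12] → ·
  covered (3 px):
    · · · · · ·
    · · · · · ·
    · · · · · ·
    · · · · · ·
    · · · · · ·
    · · · · · ·
    · · · · · ·
    · · # · · ·
    · · # · · ·
    · · # · · ·
    · · · · · ·
    · · · · · ·
T2:
  2·area = 87  (B↔C swapped to make it positive)
  edge (1, 6)→(7, 9): d=(6,3) right/bottom  bias=-1
  edge (7, 9)→(0, 20): d=(-7,11) right/bottom  bias=-1
  edge (0, 20)→(1, 6): d=(1,-14) top-left  bias=+0
    (0,3)@(1, 7): e=[6,80,1] → #
    (1,3)@(3, 7): e=[0,58,29] → ·  [on edge]
    (0,4)@(1, 9): e=[18,66,3] → #
    (1,4)@(3, 9): e=[12,44,31] → #
    (2,4)@(5, 9): e=[6,22,59] → #
    (3,4)@(7, 9): e=[0,0,87] → ·  [on edge]
    (0,5)@(1, 11): e=[30,52,5] → #
    (3,5)@(7, 11): e=[12,-14,89] → ·
    (5,5)@(11, 11): e=[0,-58,145] → ·  [on edge]
    (0,6)@(1, 13): e=[42,38,7] → #
    (2,6)@(5, 13): e=[30,-6,63] → ·
    (0,7)@(1, 15): e=[54,24,9] → #
  covered (12 px):
    · · · · · ·
    · · · · · ·
    · · · · · ·
    # · · · · ·
    # # # · · ·
    # # # · · ·
    # # · · · ·
    # # · · · ·
    # · · · · ·
    · · · · · ·
    · · · · · ·
    · · · · · ·
T3:
  2·area = 21  (B↔C swapped to make it positive)
  edge (9, 9)→(2, 20): d=(-7,11) right/bottom  bias=-1
  edge (2, 20)→(9, 6): d=(7,-14) top-left  bias=+0
  edge (9, 6)→(9, 9): d=(0,3) right/bottom  bias=-1
    (4,0)@(9, 1): e=[56,-35,0] → ·  [on edge]
    (4,1)@(9, 3): e=[42,-21,0] → ·  [on edge]
    (4,2)@(9, 5): e=[28,-7,0] → ·  [on edge]
    (4,3)@(9, 7): e=[14,7,0] → ·  [on edge]
    (4,4)@(9, 9): e=[0,21,0] → ·  [on edge]
    (3,5)@(7, 11): e=[8,7,6] → #
    (4,5)@(9, 11): e=[-14,35,0] → ·  [on edge]
    (3,6)@(7, 13): e=[-6,21,6] → ·
    (4,6)@(9, 13): e=[-28,49,0] → ·  [on edge]
    (2,7)@(5, 15): e=[2,7,12] → #
    (3,7)@(7, 15): e=[-20,35,6] → ·
    (4,7)@(9, 15): e=[-42,63,0] → ·  [on edge]
    (4,8)@(9, 17): e=[-56,77,0] → ·  [on edge]
    (4,9)@(9, 19): e=[-70,91,0] → ·  [on edge]
    (4,10)@(9, 21): e=[-84,105,0] → ·  [on edge]
    (4,11)@(9, 23): e=[-98,119,0] → ·  [on edge]
  covered (2 px):
    · · · · · ·
    · · · · · ·
    · · · · · ·
    · · · · · ·
    · · · · · ·
    · · · # · ·
    · · · · · ·
    · · # · · ·
    · · · · · ·
    · · · · · ·
    · · · · · ·
    · · · · · ·
T4:
  2·area = 5
  edge (10, 12)→(10, 13): d=(0,1) right/bottom  bias=-1
  edge (10, 13)→(5, 12): d=(-5,-1) top-left  bias=+0
  edge (5, 12)→(10, 12): d=(5,0) top-left  bias=+0
  covered (0 px):
    · · · · · ·
    · · · · · ·
    · · · · · ·
    · · · · · ·
    · · · · · ·
    · · · · · ·
    · · · · · ·
    · · · · · ·
    · · · · · ·
    · · · · · ·
    · · · · · ·
    · · · · · ·

Final: [[3,3],[4,3],[1,4],[2,4],[3,4],[4,4],[2,5],[3,5],[4,5],[2,6],[3,6],[3,7],[3,8]]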